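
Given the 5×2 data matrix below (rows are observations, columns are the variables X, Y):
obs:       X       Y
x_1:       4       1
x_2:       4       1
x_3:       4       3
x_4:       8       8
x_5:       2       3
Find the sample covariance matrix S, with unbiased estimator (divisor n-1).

Step 1 — column means:
  mean(X) = (4 + 4 + 4 + 8 + 2) / 5 = 22/5 = 4.4
  mean(Y) = (1 + 1 + 3 + 8 + 3) / 5 = 16/5 = 3.2

Step 2 — sample covariance S[i,j] = (1/(n-1)) · Σ_k (x_{k,i} - mean_i) · (x_{k,j} - mean_j), with n-1 = 4.
  S[X,X] = ((-0.4)·(-0.4) + (-0.4)·(-0.4) + (-0.4)·(-0.4) + (3.6)·(3.6) + (-2.4)·(-2.4)) / 4 = 19.2/4 = 4.8
  S[X,Y] = ((-0.4)·(-2.2) + (-0.4)·(-2.2) + (-0.4)·(-0.2) + (3.6)·(4.8) + (-2.4)·(-0.2)) / 4 = 19.6/4 = 4.9
  S[Y,Y] = ((-2.2)·(-2.2) + (-2.2)·(-2.2) + (-0.2)·(-0.2) + (4.8)·(4.8) + (-0.2)·(-0.2)) / 4 = 32.8/4 = 8.2

S is symmetric (S[j,i] = S[i,j]). Assembling:

S = [[4.8, 4.9],
 [4.9, 8.2]]


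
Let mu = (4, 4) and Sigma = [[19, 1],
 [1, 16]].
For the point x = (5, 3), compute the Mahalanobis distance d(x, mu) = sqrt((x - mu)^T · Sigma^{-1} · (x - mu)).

Step 1 — centre the observation: (x - mu) = (1, -1).

Step 2 — invert Sigma. det(Sigma) = 19·16 - (1)² = 303.
  Sigma^{-1} = (1/det) · [[d, -b], [-b, a]] = [[0.0528, -0.0033],
 [-0.0033, 0.0627]].

Step 3 — form the quadratic (x - mu)^T · Sigma^{-1} · (x - mu):
  Sigma^{-1} · (x - mu) = (0.0561, -0.066).
  (x - mu)^T · [Sigma^{-1} · (x - mu)] = (1)·(0.0561) + (-1)·(-0.066) = 0.1221.

Step 4 — take square root: d = √(0.1221) ≈ 0.3494.

d(x, mu) = √(0.1221) ≈ 0.3494


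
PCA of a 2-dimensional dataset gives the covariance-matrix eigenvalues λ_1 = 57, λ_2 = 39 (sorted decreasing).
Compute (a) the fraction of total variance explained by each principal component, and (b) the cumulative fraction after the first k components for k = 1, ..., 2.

Step 1 — total variance = trace(Sigma) = Σ λ_i = 57 + 39 = 96.

Step 2 — fraction explained by component i = λ_i / Σ λ:
  PC1: 57/96 = 0.5938
  PC2: 39/96 = 0.4062

Step 3 — cumulative fraction after k components = (λ_1 + ... + λ_k) / Σ λ:
  k = 1: 57/96 = 0.5938
  k = 2: (57 + 39)/96 = 96/96 = 1

Summary (fraction, with percent):

explained: PC1 0.5938 (59.38%), PC2 0.4062 (40.62%);  cumulative: 0.5938, 1


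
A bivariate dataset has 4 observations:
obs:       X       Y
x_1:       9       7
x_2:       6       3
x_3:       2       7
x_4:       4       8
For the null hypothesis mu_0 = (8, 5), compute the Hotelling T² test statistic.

Step 1 — sample mean vector:
  mean(X) = (9 + 6 + 2 + 4) / 4 = 21/4 = 5.25
  mean(Y) = (7 + 3 + 7 + 8) / 4 = 25/4 = 6.25
  x̄ = (5.25, 6.25),  deviation x̄ - mu_0 = (5.25, 6.25) - (8, 5) = (-2.75, 1.25).

Step 2 — sample covariance matrix, S[i,j] = (1/(n-1)) · Σ_k (x_{k,i} - mean_i) · (x_{k,j} - mean_j), divisor n-1 = 3:
  S[X,X] = ((3.75)·(3.75) + (0.75)·(0.75) + (-3.25)·(-3.25) + (-1.25)·(-1.25)) / 3 = 26.75/3 = 8.9167
  S[X,Y] = ((3.75)·(0.75) + (0.75)·(-3.25) + (-3.25)·(0.75) + (-1.25)·(1.75)) / 3 = -4.25/3 = -1.4167
  S[Y,Y] = ((0.75)·(0.75) + (-3.25)·(-3.25) + (0.75)·(0.75) + (1.75)·(1.75)) / 3 = 14.75/3 = 4.9167
  S = [[8.9167, -1.4167],
 [-1.4167, 4.9167]].

Step 3 — invert S. det(S) = 8.9167·4.9167 - (-1.4167)² = 41.8333.
  S^{-1} = (1/det) · [[d, -b], [-b, a]] = [[0.1175, 0.0339],
 [0.0339, 0.2131]].

Step 4 — quadratic form (x̄ - mu_0)^T · S^{-1} · (x̄ - mu_0):
  S^{-1} · (x̄ - mu_0) = (-0.2809, 0.1733),
  (x̄ - mu_0)^T · [...] = (-2.75)·(-0.2809) + (1.25)·(0.1733) = 0.989.

Step 5 — scale by n: T² = 4 · 0.989 = 3.9562.

T² ≈ 3.9562


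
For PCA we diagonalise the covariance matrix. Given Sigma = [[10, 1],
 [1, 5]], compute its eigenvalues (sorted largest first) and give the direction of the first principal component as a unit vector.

Step 1 — characteristic polynomial of 2×2 Sigma:
  det(Sigma - λI) = λ² - trace · λ + det = 0.
  trace = 10 + 5 = 15, det = 10·5 - (1)² = 49.
Step 2 — discriminant:
  Δ = trace² - 4·det = 225 - 196 = 29.
Step 3 — eigenvalues:
  λ = (trace ± √Δ)/2 = (15 ± 5.3852)/2,
  λ_1 = 10.1926,  λ_2 = 4.8074.

Step 4 — unit eigenvector for λ_1: solve (Sigma - λ_1 I)v = 0. First row:
  (10 - 10.1926)·v_x + (1)·v_y = 0, i.e. (-0.1926)·v_x + (1)·v_y = 0,
  so v ∝ (b, λ_1 - a) = (1, 0.1926) = u.
  ||u|| = √((1)² + (0.1926)²) = √(1.0371) ≈ 1.0184,
  v_1 = u/||u|| ≈ (0.982, 0.1891) (||v_1|| = 1).

λ_1 = 10.1926,  λ_2 = 4.8074;  v_1 ≈ (0.982, 0.1891)


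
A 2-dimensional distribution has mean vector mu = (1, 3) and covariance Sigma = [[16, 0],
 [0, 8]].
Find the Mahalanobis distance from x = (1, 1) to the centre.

Step 1 — centre the observation: (x - mu) = (0, -2).

Step 2 — invert Sigma. det(Sigma) = 16·8 - (0)² = 128.
  Sigma^{-1} = (1/det) · [[d, -b], [-b, a]] = [[0.0625, 0],
 [0, 0.125]].

Step 3 — form the quadratic (x - mu)^T · Sigma^{-1} · (x - mu):
  Sigma^{-1} · (x - mu) = (0, -0.25).
  (x - mu)^T · [Sigma^{-1} · (x - mu)] = (0)·(0) + (-2)·(-0.25) = 0.5.

Step 4 — take square root: d = √(0.5) ≈ 0.7071.

d(x, mu) = √(0.5) ≈ 0.7071


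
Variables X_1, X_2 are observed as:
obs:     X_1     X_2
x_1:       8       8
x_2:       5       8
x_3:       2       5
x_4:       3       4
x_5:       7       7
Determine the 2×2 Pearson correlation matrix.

Step 1 — column means:
  mean(X_1) = (8 + 5 + 2 + 3 + 7) / 5 = 25/5 = 5
  mean(X_2) = (8 + 8 + 5 + 4 + 7) / 5 = 32/5 = 6.4

Step 2 — sample variances and covariances s[i,j] = (1/(n-1)) · Σ_k (x_{k,i} - mean_i) · (x_{k,j} - mean_j), with n-1 = 4:
  s[X_1,X_1] = ((3)·(3) + (0)·(0) + (-3)·(-3) + (-2)·(-2) + (2)·(2)) / 4 = 26/4 = 6.5
  s[X_1,X_2] = ((3)·(1.6) + (0)·(1.6) + (-3)·(-1.4) + (-2)·(-2.4) + (2)·(0.6)) / 4 = 15/4 = 3.75
  s[X_2,X_2] = ((1.6)·(1.6) + (1.6)·(1.6) + (-1.4)·(-1.4) + (-2.4)·(-2.4) + (0.6)·(0.6)) / 4 = 13.2/4 = 3.3
  Sample standard deviations s_i = √(s[i,i]):
  s(X_1) = √(6.5) = 2.5495
  s(X_2) = √(3.3) = 1.8166

Step 3 — r_{ij} = s_{ij} / (s_i · s_j):
  r[X_1,X_1] = 1 (diagonal).
  r[X_1,X_2] = 3.75 / (2.5495 · 1.8166) = 3.75 / 4.6314 = 0.8097
  r[X_2,X_2] = 1 (diagonal).

R is symmetric with unit diagonal. Assembling:

R = [[1, 0.8097],
 [0.8097, 1]]


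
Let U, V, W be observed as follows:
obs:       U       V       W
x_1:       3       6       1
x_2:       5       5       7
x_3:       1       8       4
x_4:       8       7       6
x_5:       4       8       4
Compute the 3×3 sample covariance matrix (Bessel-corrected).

Step 1 — column means:
  mean(U) = (3 + 5 + 1 + 8 + 4) / 5 = 21/5 = 4.2
  mean(V) = (6 + 5 + 8 + 7 + 8) / 5 = 34/5 = 6.8
  mean(W) = (1 + 7 + 4 + 6 + 4) / 5 = 22/5 = 4.4

Step 2 — sample covariance S[i,j] = (1/(n-1)) · Σ_k (x_{k,i} - mean_i) · (x_{k,j} - mean_j), with n-1 = 4.
  S[U,U] = ((-1.2)·(-1.2) + (0.8)·(0.8) + (-3.2)·(-3.2) + (3.8)·(3.8) + (-0.2)·(-0.2)) / 4 = 26.8/4 = 6.7
  S[U,V] = ((-1.2)·(-0.8) + (0.8)·(-1.8) + (-3.2)·(1.2) + (3.8)·(0.2) + (-0.2)·(1.2)) / 4 = -3.8/4 = -0.95
  S[U,W] = ((-1.2)·(-3.4) + (0.8)·(2.6) + (-3.2)·(-0.4) + (3.8)·(1.6) + (-0.2)·(-0.4)) / 4 = 13.6/4 = 3.4
  S[V,V] = ((-0.8)·(-0.8) + (-1.8)·(-1.8) + (1.2)·(1.2) + (0.2)·(0.2) + (1.2)·(1.2)) / 4 = 6.8/4 = 1.7
  S[V,W] = ((-0.8)·(-3.4) + (-1.8)·(2.6) + (1.2)·(-0.4) + (0.2)·(1.6) + (1.2)·(-0.4)) / 4 = -2.6/4 = -0.65
  S[W,W] = ((-3.4)·(-3.4) + (2.6)·(2.6) + (-0.4)·(-0.4) + (1.6)·(1.6) + (-0.4)·(-0.4)) / 4 = 21.2/4 = 5.3

S is symmetric (S[j,i] = S[i,j]). Assembling:

S = [[6.7, -0.95, 3.4],
 [-0.95, 1.7, -0.65],
 [3.4, -0.65, 5.3]]


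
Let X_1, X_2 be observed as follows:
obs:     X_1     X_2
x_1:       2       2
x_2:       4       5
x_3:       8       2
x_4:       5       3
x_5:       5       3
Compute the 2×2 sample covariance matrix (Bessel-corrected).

Step 1 — column means:
  mean(X_1) = (2 + 4 + 8 + 5 + 5) / 5 = 24/5 = 4.8
  mean(X_2) = (2 + 5 + 2 + 3 + 3) / 5 = 15/5 = 3

Step 2 — sample covariance S[i,j] = (1/(n-1)) · Σ_k (x_{k,i} - mean_i) · (x_{k,j} - mean_j), with n-1 = 4.
  S[X_1,X_1] = ((-2.8)·(-2.8) + (-0.8)·(-0.8) + (3.2)·(3.2) + (0.2)·(0.2) + (0.2)·(0.2)) / 4 = 18.8/4 = 4.7
  S[X_1,X_2] = ((-2.8)·(-1) + (-0.8)·(2) + (3.2)·(-1) + (0.2)·(0) + (0.2)·(0)) / 4 = -2/4 = -0.5
  S[X_2,X_2] = ((-1)·(-1) + (2)·(2) + (-1)·(-1) + (0)·(0) + (0)·(0)) / 4 = 6/4 = 1.5

S is symmetric (S[j,i] = S[i,j]). Assembling:

S = [[4.7, -0.5],
 [-0.5, 1.5]]


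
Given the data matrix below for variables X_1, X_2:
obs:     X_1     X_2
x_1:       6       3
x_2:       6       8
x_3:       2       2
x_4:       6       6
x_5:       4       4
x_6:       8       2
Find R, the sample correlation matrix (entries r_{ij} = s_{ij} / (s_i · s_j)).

Step 1 — column means:
  mean(X_1) = (6 + 6 + 2 + 6 + 4 + 8) / 6 = 32/6 = 5.3333
  mean(X_2) = (3 + 8 + 2 + 6 + 4 + 2) / 6 = 25/6 = 4.1667

Step 2 — sample variances and covariances s[i,j] = (1/(n-1)) · Σ_k (x_{k,i} - mean_i) · (x_{k,j} - mean_j), with n-1 = 5:
  s[X_1,X_1] = ((0.6667)·(0.6667) + (0.6667)·(0.6667) + (-3.3333)·(-3.3333) + (0.6667)·(0.6667) + (-1.3333)·(-1.3333) + (2.6667)·(2.6667)) / 5 = 21.3333/5 = 4.2667
  s[X_1,X_2] = ((0.6667)·(-1.1667) + (0.6667)·(3.8333) + (-3.3333)·(-2.1667) + (0.6667)·(1.8333) + (-1.3333)·(-0.1667) + (2.6667)·(-2.1667)) / 5 = 4.6667/5 = 0.9333
  s[X_2,X_2] = ((-1.1667)·(-1.1667) + (3.8333)·(3.8333) + (-2.1667)·(-2.1667) + (1.8333)·(1.8333) + (-0.1667)·(-0.1667) + (-2.1667)·(-2.1667)) / 5 = 28.8333/5 = 5.7667
  Sample standard deviations s_i = √(s[i,i]):
  s(X_1) = √(4.2667) = 2.0656
  s(X_2) = √(5.7667) = 2.4014

Step 3 — r_{ij} = s_{ij} / (s_i · s_j):
  r[X_1,X_1] = 1 (diagonal).
  r[X_1,X_2] = 0.9333 / (2.0656 · 2.4014) = 0.9333 / 4.9603 = 0.1882
  r[X_2,X_2] = 1 (diagonal).

R is symmetric with unit diagonal. Assembling:

R = [[1, 0.1882],
 [0.1882, 1]]


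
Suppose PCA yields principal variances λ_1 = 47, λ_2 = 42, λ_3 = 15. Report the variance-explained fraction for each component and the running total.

Step 1 — total variance = trace(Sigma) = Σ λ_i = 47 + 42 + 15 = 104.

Step 2 — fraction explained by component i = λ_i / Σ λ:
  PC1: 47/104 = 0.4519
  PC2: 42/104 = 0.4038
  PC3: 15/104 = 0.1442

Step 3 — cumulative fraction after k components = (λ_1 + ... + λ_k) / Σ λ:
  k = 1: 47/104 = 0.4519
  k = 2: (47 + 42)/104 = 89/104 = 0.8558
  k = 3: (47 + 42 + 15)/104 = 104/104 = 1

Summary (fraction, with percent):

explained: PC1 0.4519 (45.19%), PC2 0.4038 (40.38%), PC3 0.1442 (14.42%);  cumulative: 0.4519, 0.8558, 1


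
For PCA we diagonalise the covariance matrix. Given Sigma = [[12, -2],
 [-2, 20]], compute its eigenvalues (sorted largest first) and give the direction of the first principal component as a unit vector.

Step 1 — characteristic polynomial of 2×2 Sigma:
  det(Sigma - λI) = λ² - trace · λ + det = 0.
  trace = 12 + 20 = 32, det = 12·20 - (-2)² = 236.
Step 2 — discriminant:
  Δ = trace² - 4·det = 1024 - 944 = 80.
Step 3 — eigenvalues:
  λ = (trace ± √Δ)/2 = (32 ± 8.9443)/2,
  λ_1 = 20.4721,  λ_2 = 11.5279.

Step 4 — unit eigenvector for λ_1: solve (Sigma - λ_1 I)v = 0. First row:
  (12 - 20.4721)·v_x + (-2)·v_y = 0, i.e. (-8.4721)·v_x + (-2)·v_y = 0,
  so v ∝ (b, λ_1 - a) = (-2, 8.4721); multiply by -1 so the first entry is positive: u = (2, -8.4721).
  ||u|| = √((2)² + (-8.4721)²) = √(75.7771) ≈ 8.705,
  v_1 = u/||u|| ≈ (0.2298, -0.9732) (||v_1|| = 1).

λ_1 = 20.4721,  λ_2 = 11.5279;  v_1 ≈ (0.2298, -0.9732)


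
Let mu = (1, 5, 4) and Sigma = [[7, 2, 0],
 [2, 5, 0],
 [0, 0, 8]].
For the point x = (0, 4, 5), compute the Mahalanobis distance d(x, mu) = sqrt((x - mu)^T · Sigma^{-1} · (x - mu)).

Step 1 — centre the observation: (x - mu) = (-1, -1, 1).

Step 2 — invert Sigma (cofactor / det for 3×3, or solve directly):
  Sigma^{-1} = [[0.1613, -0.0645, 0],
 [-0.0645, 0.2258, 0],
 [0, 0, 0.125]].

Step 3 — form the quadratic (x - mu)^T · Sigma^{-1} · (x - mu):
  Sigma^{-1} · (x - mu) = (-0.0968, -0.1613, 0.125).
  (x - mu)^T · [Sigma^{-1} · (x - mu)] = (-1)·(-0.0968) + (-1)·(-0.1613) + (1)·(0.125) = 0.3831.

Step 4 — take square root: d = √(0.3831) ≈ 0.6189.

d(x, mu) = √(0.3831) ≈ 0.6189


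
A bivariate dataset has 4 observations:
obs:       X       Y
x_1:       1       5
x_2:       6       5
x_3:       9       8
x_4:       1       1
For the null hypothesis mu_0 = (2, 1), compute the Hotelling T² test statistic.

Step 1 — sample mean vector:
  mean(X) = (1 + 6 + 9 + 1) / 4 = 17/4 = 4.25
  mean(Y) = (5 + 5 + 8 + 1) / 4 = 19/4 = 4.75
  x̄ = (4.25, 4.75),  deviation x̄ - mu_0 = (4.25, 4.75) - (2, 1) = (2.25, 3.75).

Step 2 — sample covariance matrix, S[i,j] = (1/(n-1)) · Σ_k (x_{k,i} - mean_i) · (x_{k,j} - mean_j), divisor n-1 = 3:
  S[X,X] = ((-3.25)·(-3.25) + (1.75)·(1.75) + (4.75)·(4.75) + (-3.25)·(-3.25)) / 3 = 46.75/3 = 15.5833
  S[X,Y] = ((-3.25)·(0.25) + (1.75)·(0.25) + (4.75)·(3.25) + (-3.25)·(-3.75)) / 3 = 27.25/3 = 9.0833
  S[Y,Y] = ((0.25)·(0.25) + (0.25)·(0.25) + (3.25)·(3.25) + (-3.75)·(-3.75)) / 3 = 24.75/3 = 8.25
  S = [[15.5833, 9.0833],
 [9.0833, 8.25]].

Step 3 — invert S. det(S) = 15.5833·8.25 - (9.0833)² = 46.0556.
  S^{-1} = (1/det) · [[d, -b], [-b, a]] = [[0.1791, -0.1972],
 [-0.1972, 0.3384]].

Step 4 — quadratic form (x̄ - mu_0)^T · S^{-1} · (x̄ - mu_0):
  S^{-1} · (x̄ - mu_0) = (-0.3366, 0.8251),
  (x̄ - mu_0)^T · [...] = (2.25)·(-0.3366) + (3.75)·(0.8251) = 2.3369.

Step 5 — scale by n: T² = 4 · 2.3369 = 9.3474.

T² ≈ 9.3474


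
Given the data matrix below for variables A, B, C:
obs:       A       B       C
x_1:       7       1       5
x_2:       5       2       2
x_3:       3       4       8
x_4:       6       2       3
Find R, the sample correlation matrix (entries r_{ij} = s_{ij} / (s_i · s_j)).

Step 1 — column means:
  mean(A) = (7 + 5 + 3 + 6) / 4 = 21/4 = 5.25
  mean(B) = (1 + 2 + 4 + 2) / 4 = 9/4 = 2.25
  mean(C) = (5 + 2 + 8 + 3) / 4 = 18/4 = 4.5

Step 2 — sample variances and covariances s[i,j] = (1/(n-1)) · Σ_k (x_{k,i} - mean_i) · (x_{k,j} - mean_j), with n-1 = 3:
  s[A,A] = ((1.75)·(1.75) + (-0.25)·(-0.25) + (-2.25)·(-2.25) + (0.75)·(0.75)) / 3 = 8.75/3 = 2.9167
  s[A,B] = ((1.75)·(-1.25) + (-0.25)·(-0.25) + (-2.25)·(1.75) + (0.75)·(-0.25)) / 3 = -6.25/3 = -2.0833
  s[A,C] = ((1.75)·(0.5) + (-0.25)·(-2.5) + (-2.25)·(3.5) + (0.75)·(-1.5)) / 3 = -7.5/3 = -2.5
  s[B,B] = ((-1.25)·(-1.25) + (-0.25)·(-0.25) + (1.75)·(1.75) + (-0.25)·(-0.25)) / 3 = 4.75/3 = 1.5833
  s[B,C] = ((-1.25)·(0.5) + (-0.25)·(-2.5) + (1.75)·(3.5) + (-0.25)·(-1.5)) / 3 = 6.5/3 = 2.1667
  s[C,C] = ((0.5)·(0.5) + (-2.5)·(-2.5) + (3.5)·(3.5) + (-1.5)·(-1.5)) / 3 = 21/3 = 7
  Sample standard deviations s_i = √(s[i,i]):
  s(A) = √(2.9167) = 1.7078
  s(B) = √(1.5833) = 1.2583
  s(C) = √(7) = 2.6458

Step 3 — r_{ij} = s_{ij} / (s_i · s_j):
  r[A,A] = 1 (diagonal).
  r[A,B] = -2.0833 / (1.7078 · 1.2583) = -2.0833 / 2.149 = -0.9695
  r[A,C] = -2.5 / (1.7078 · 2.6458) = -2.5 / 4.5185 = -0.5533
  r[B,B] = 1 (diagonal).
  r[B,C] = 2.1667 / (1.2583 · 2.6458) = 2.1667 / 3.3292 = 0.6508
  r[C,C] = 1 (diagonal).

R is symmetric with unit diagonal. Assembling:

R = [[1, -0.9695, -0.5533],
 [-0.9695, 1, 0.6508],
 [-0.5533, 0.6508, 1]]


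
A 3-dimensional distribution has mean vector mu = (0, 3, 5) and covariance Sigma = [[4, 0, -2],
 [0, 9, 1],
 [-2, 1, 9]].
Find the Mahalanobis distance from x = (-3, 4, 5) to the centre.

Step 1 — centre the observation: (x - mu) = (-3, 1, 0).

Step 2 — invert Sigma (cofactor / det for 3×3, or solve directly):
  Sigma^{-1} = [[0.2817, -0.007, 0.0634],
 [-0.007, 0.1127, -0.0141],
 [0.0634, -0.0141, 0.1268]].

Step 3 — form the quadratic (x - mu)^T · Sigma^{-1} · (x - mu):
  Sigma^{-1} · (x - mu) = (-0.8521, 0.1338, -0.2042).
  (x - mu)^T · [Sigma^{-1} · (x - mu)] = (-3)·(-0.8521) + (1)·(0.1338) + (0)·(-0.2042) = 2.6901.

Step 4 — take square root: d = √(2.6901) ≈ 1.6402.

d(x, mu) = √(2.6901) ≈ 1.6402


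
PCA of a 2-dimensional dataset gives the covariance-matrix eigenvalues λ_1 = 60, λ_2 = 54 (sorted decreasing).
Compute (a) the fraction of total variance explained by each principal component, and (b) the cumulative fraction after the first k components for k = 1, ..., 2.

Step 1 — total variance = trace(Sigma) = Σ λ_i = 60 + 54 = 114.

Step 2 — fraction explained by component i = λ_i / Σ λ:
  PC1: 60/114 = 0.5263
  PC2: 54/114 = 0.4737

Step 3 — cumulative fraction after k components = (λ_1 + ... + λ_k) / Σ λ:
  k = 1: 60/114 = 0.5263
  k = 2: (60 + 54)/114 = 114/114 = 1

Summary (fraction, with percent):

explained: PC1 0.5263 (52.63%), PC2 0.4737 (47.37%);  cumulative: 0.5263, 1


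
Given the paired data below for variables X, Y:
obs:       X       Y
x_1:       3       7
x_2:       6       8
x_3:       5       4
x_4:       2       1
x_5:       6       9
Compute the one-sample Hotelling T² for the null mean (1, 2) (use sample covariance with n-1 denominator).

Step 1 — sample mean vector:
  mean(X) = (3 + 6 + 5 + 2 + 6) / 5 = 22/5 = 4.4
  mean(Y) = (7 + 8 + 4 + 1 + 9) / 5 = 29/5 = 5.8
  x̄ = (4.4, 5.8),  deviation x̄ - mu_0 = (4.4, 5.8) - (1, 2) = (3.4, 3.8).

Step 2 — sample covariance matrix, S[i,j] = (1/(n-1)) · Σ_k (x_{k,i} - mean_i) · (x_{k,j} - mean_j), divisor n-1 = 4:
  S[X,X] = ((-1.4)·(-1.4) + (1.6)·(1.6) + (0.6)·(0.6) + (-2.4)·(-2.4) + (1.6)·(1.6)) / 4 = 13.2/4 = 3.3
  S[X,Y] = ((-1.4)·(1.2) + (1.6)·(2.2) + (0.6)·(-1.8) + (-2.4)·(-4.8) + (1.6)·(3.2)) / 4 = 17.4/4 = 4.35
  S[Y,Y] = ((1.2)·(1.2) + (2.2)·(2.2) + (-1.8)·(-1.8) + (-4.8)·(-4.8) + (3.2)·(3.2)) / 4 = 42.8/4 = 10.7
  S = [[3.3, 4.35],
 [4.35, 10.7]].

Step 3 — invert S. det(S) = 3.3·10.7 - (4.35)² = 16.3875.
  S^{-1} = (1/det) · [[d, -b], [-b, a]] = [[0.6529, -0.2654],
 [-0.2654, 0.2014]].

Step 4 — quadratic form (x̄ - mu_0)^T · S^{-1} · (x̄ - mu_0):
  S^{-1} · (x̄ - mu_0) = (1.2113, -0.1373),
  (x̄ - mu_0)^T · [...] = (3.4)·(1.2113) + (3.8)·(-0.1373) = 3.5966.

Step 5 — scale by n: T² = 5 · 3.5966 = 17.9832.

T² ≈ 17.9832


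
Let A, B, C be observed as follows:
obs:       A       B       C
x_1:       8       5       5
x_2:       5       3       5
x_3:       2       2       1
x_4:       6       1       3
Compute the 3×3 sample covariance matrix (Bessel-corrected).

Step 1 — column means:
  mean(A) = (8 + 5 + 2 + 6) / 4 = 21/4 = 5.25
  mean(B) = (5 + 3 + 2 + 1) / 4 = 11/4 = 2.75
  mean(C) = (5 + 5 + 1 + 3) / 4 = 14/4 = 3.5

Step 2 — sample covariance S[i,j] = (1/(n-1)) · Σ_k (x_{k,i} - mean_i) · (x_{k,j} - mean_j), with n-1 = 3.
  S[A,A] = ((2.75)·(2.75) + (-0.25)·(-0.25) + (-3.25)·(-3.25) + (0.75)·(0.75)) / 3 = 18.75/3 = 6.25
  S[A,B] = ((2.75)·(2.25) + (-0.25)·(0.25) + (-3.25)·(-0.75) + (0.75)·(-1.75)) / 3 = 7.25/3 = 2.4167
  S[A,C] = ((2.75)·(1.5) + (-0.25)·(1.5) + (-3.25)·(-2.5) + (0.75)·(-0.5)) / 3 = 11.5/3 = 3.8333
  S[B,B] = ((2.25)·(2.25) + (0.25)·(0.25) + (-0.75)·(-0.75) + (-1.75)·(-1.75)) / 3 = 8.75/3 = 2.9167
  S[B,C] = ((2.25)·(1.5) + (0.25)·(1.5) + (-0.75)·(-2.5) + (-1.75)·(-0.5)) / 3 = 6.5/3 = 2.1667
  S[C,C] = ((1.5)·(1.5) + (1.5)·(1.5) + (-2.5)·(-2.5) + (-0.5)·(-0.5)) / 3 = 11/3 = 3.6667

S is symmetric (S[j,i] = S[i,j]). Assembling:

S = [[6.25, 2.4167, 3.8333],
 [2.4167, 2.9167, 2.1667],
 [3.8333, 2.1667, 3.6667]]


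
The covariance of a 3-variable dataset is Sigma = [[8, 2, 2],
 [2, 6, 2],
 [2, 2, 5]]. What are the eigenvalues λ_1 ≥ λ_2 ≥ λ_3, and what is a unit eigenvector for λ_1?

Step 1 — characteristic polynomial p(λ) = det(λI - Sigma) = λ³ - tr·λ² + c_1·λ - det, where tr = trace, c_1 = sum of the principal 2×2 minors, det = det(Sigma):
  tr = 8 + 6 + 5 = 19,
  c_1 = (8·6 - (2)²) + (8·5 - (2)²) + (6·5 - (2)²) = 44 + 36 + 26 = 106,
  det = 8·(6·5 - (2)²) - (2)·((2)·5 - (2)·(2)) + (2)·((2)·(2) - 6·(2)) = 8·(26) - (2)·(6) + (2)·(-8) = 180.
  So p(λ) = λ³ - 19λ² + 106λ - 180.
Step 2 — look for an integer root (rational root theorem: any rational root is an integer divisor of 180). Testing λ = 5:
  p(5) = 125 - 475 + 530 - 180 = 0  ✓
  Dividing out (λ - 5): p(λ) = (λ - 5)(λ² - 14λ + 36).
Step 3 — remaining eigenvalues from the quadratic λ² - 14λ + 36 = 0:
  Δ = 14² - 4·36 = 196 - 144 = 52,  λ = (14 ± √52)/2 = (14 ± 7.2111)/2 ≈ 10.6056 or 3.3944.
  Sorted: λ_1 = 10.6056,  λ_2 = 5,  λ_3 = 3.3944  (check: sum = 19 = tr ✓).

Step 4 — unit eigenvector for λ_1 ≈ 10.6056: v spans the null space of (Sigma - λ_1 I), whose rows are
  r_1 = (-2.6056, 2, 2),  r_2 = (2, -4.6056, 2),  r_3 = (2, 2, -5.6056).
  v is orthogonal to every row, so take v ∝ r_1 × r_2 = ((2)·(2) - (2)·(-4.6056), (2)·(2) - (-2.6056)·(2), (-2.6056)·(-4.6056) - (2)·(2)) ≈ (13.2111, 9.2111, 8).
  Let u = (13.2111, 9.2111, 8).
  ||u|| = √((13.2111)² + (9.2111)² + (8)²) = √(323.3776) ≈ 17.9827,  v_1 = u/||u|| ≈ (0.7347, 0.5122, 0.4449) (||v_1|| = 1).

λ_1 = 10.6056,  λ_2 = 5,  λ_3 = 3.3944;  v_1 ≈ (0.7347, 0.5122, 0.4449)


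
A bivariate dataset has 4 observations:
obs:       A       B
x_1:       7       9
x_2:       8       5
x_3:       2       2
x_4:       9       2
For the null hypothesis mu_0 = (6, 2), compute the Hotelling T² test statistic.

Step 1 — sample mean vector:
  mean(A) = (7 + 8 + 2 + 9) / 4 = 26/4 = 6.5
  mean(B) = (9 + 5 + 2 + 2) / 4 = 18/4 = 4.5
  x̄ = (6.5, 4.5),  deviation x̄ - mu_0 = (6.5, 4.5) - (6, 2) = (0.5, 2.5).

Step 2 — sample covariance matrix, S[i,j] = (1/(n-1)) · Σ_k (x_{k,i} - mean_i) · (x_{k,j} - mean_j), divisor n-1 = 3:
  S[A,A] = ((0.5)·(0.5) + (1.5)·(1.5) + (-4.5)·(-4.5) + (2.5)·(2.5)) / 3 = 29/3 = 9.6667
  S[A,B] = ((0.5)·(4.5) + (1.5)·(0.5) + (-4.5)·(-2.5) + (2.5)·(-2.5)) / 3 = 8/3 = 2.6667
  S[B,B] = ((4.5)·(4.5) + (0.5)·(0.5) + (-2.5)·(-2.5) + (-2.5)·(-2.5)) / 3 = 33/3 = 11
  S = [[9.6667, 2.6667],
 [2.6667, 11]].

Step 3 — invert S. det(S) = 9.6667·11 - (2.6667)² = 99.2222.
  S^{-1} = (1/det) · [[d, -b], [-b, a]] = [[0.1109, -0.0269],
 [-0.0269, 0.0974]].

Step 4 — quadratic form (x̄ - mu_0)^T · S^{-1} · (x̄ - mu_0):
  S^{-1} · (x̄ - mu_0) = (-0.0118, 0.2301),
  (x̄ - mu_0)^T · [...] = (0.5)·(-0.0118) + (2.5)·(0.2301) = 0.5694.

Step 5 — scale by n: T² = 4 · 0.5694 = 2.2777.

T² ≈ 2.2777


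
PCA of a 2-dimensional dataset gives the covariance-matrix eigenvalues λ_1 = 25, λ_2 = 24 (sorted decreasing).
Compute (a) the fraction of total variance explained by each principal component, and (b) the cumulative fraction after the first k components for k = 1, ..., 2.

Step 1 — total variance = trace(Sigma) = Σ λ_i = 25 + 24 = 49.

Step 2 — fraction explained by component i = λ_i / Σ λ:
  PC1: 25/49 = 0.5102
  PC2: 24/49 = 0.4898

Step 3 — cumulative fraction after k components = (λ_1 + ... + λ_k) / Σ λ:
  k = 1: 25/49 = 0.5102
  k = 2: (25 + 24)/49 = 49/49 = 1

Summary (fraction, with percent):

explained: PC1 0.5102 (51.02%), PC2 0.4898 (48.98%);  cumulative: 0.5102, 1


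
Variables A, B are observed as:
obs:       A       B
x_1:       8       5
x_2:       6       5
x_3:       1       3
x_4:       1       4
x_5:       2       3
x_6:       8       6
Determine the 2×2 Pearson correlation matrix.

Step 1 — column means:
  mean(A) = (8 + 6 + 1 + 1 + 2 + 8) / 6 = 26/6 = 4.3333
  mean(B) = (5 + 5 + 3 + 4 + 3 + 6) / 6 = 26/6 = 4.3333

Step 2 — sample variances and covariances s[i,j] = (1/(n-1)) · Σ_k (x_{k,i} - mean_i) · (x_{k,j} - mean_j), with n-1 = 5:
  s[A,A] = ((3.6667)·(3.6667) + (1.6667)·(1.6667) + (-3.3333)·(-3.3333) + (-3.3333)·(-3.3333) + (-2.3333)·(-2.3333) + (3.6667)·(3.6667)) / 5 = 57.3333/5 = 11.4667
  s[A,B] = ((3.6667)·(0.6667) + (1.6667)·(0.6667) + (-3.3333)·(-1.3333) + (-3.3333)·(-0.3333) + (-2.3333)·(-1.3333) + (3.6667)·(1.6667)) / 5 = 18.3333/5 = 3.6667
  s[B,B] = ((0.6667)·(0.6667) + (0.6667)·(0.6667) + (-1.3333)·(-1.3333) + (-0.3333)·(-0.3333) + (-1.3333)·(-1.3333) + (1.6667)·(1.6667)) / 5 = 7.3333/5 = 1.4667
  Sample standard deviations s_i = √(s[i,i]):
  s(A) = √(11.4667) = 3.3862
  s(B) = √(1.4667) = 1.2111

Step 3 — r_{ij} = s_{ij} / (s_i · s_j):
  r[A,A] = 1 (diagonal).
  r[A,B] = 3.6667 / (3.3862 · 1.2111) = 3.6667 / 4.1009 = 0.8941
  r[B,B] = 1 (diagonal).

R is symmetric with unit diagonal. Assembling:

R = [[1, 0.8941],
 [0.8941, 1]]


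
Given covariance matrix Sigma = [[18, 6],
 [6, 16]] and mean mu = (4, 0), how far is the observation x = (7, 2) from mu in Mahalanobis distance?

Step 1 — centre the observation: (x - mu) = (3, 2).

Step 2 — invert Sigma. det(Sigma) = 18·16 - (6)² = 252.
  Sigma^{-1} = (1/det) · [[d, -b], [-b, a]] = [[0.0635, -0.0238],
 [-0.0238, 0.0714]].

Step 3 — form the quadratic (x - mu)^T · Sigma^{-1} · (x - mu):
  Sigma^{-1} · (x - mu) = (0.1429, 0.0714).
  (x - mu)^T · [Sigma^{-1} · (x - mu)] = (3)·(0.1429) + (2)·(0.0714) = 0.5714.

Step 4 — take square root: d = √(0.5714) ≈ 0.7559.

d(x, mu) = √(0.5714) ≈ 0.7559


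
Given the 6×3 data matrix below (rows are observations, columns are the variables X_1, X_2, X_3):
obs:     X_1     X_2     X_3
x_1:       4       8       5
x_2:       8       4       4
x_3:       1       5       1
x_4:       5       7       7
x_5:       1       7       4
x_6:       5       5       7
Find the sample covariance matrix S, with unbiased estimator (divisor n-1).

Step 1 — column means:
  mean(X_1) = (4 + 8 + 1 + 5 + 1 + 5) / 6 = 24/6 = 4
  mean(X_2) = (8 + 4 + 5 + 7 + 7 + 5) / 6 = 36/6 = 6
  mean(X_3) = (5 + 4 + 1 + 7 + 4 + 7) / 6 = 28/6 = 4.6667

Step 2 — sample covariance S[i,j] = (1/(n-1)) · Σ_k (x_{k,i} - mean_i) · (x_{k,j} - mean_j), with n-1 = 5.
  S[X_1,X_1] = ((0)·(0) + (4)·(4) + (-3)·(-3) + (1)·(1) + (-3)·(-3) + (1)·(1)) / 5 = 36/5 = 7.2
  S[X_1,X_2] = ((0)·(2) + (4)·(-2) + (-3)·(-1) + (1)·(1) + (-3)·(1) + (1)·(-1)) / 5 = -8/5 = -1.6
  S[X_1,X_3] = ((0)·(0.3333) + (4)·(-0.6667) + (-3)·(-3.6667) + (1)·(2.3333) + (-3)·(-0.6667) + (1)·(2.3333)) / 5 = 15/5 = 3
  S[X_2,X_2] = ((2)·(2) + (-2)·(-2) + (-1)·(-1) + (1)·(1) + (1)·(1) + (-1)·(-1)) / 5 = 12/5 = 2.4
  S[X_2,X_3] = ((2)·(0.3333) + (-2)·(-0.6667) + (-1)·(-3.6667) + (1)·(2.3333) + (1)·(-0.6667) + (-1)·(2.3333)) / 5 = 5/5 = 1
  S[X_3,X_3] = ((0.3333)·(0.3333) + (-0.6667)·(-0.6667) + (-3.6667)·(-3.6667) + (2.3333)·(2.3333) + (-0.6667)·(-0.6667) + (2.3333)·(2.3333)) / 5 = 25.3333/5 = 5.0667

S is symmetric (S[j,i] = S[i,j]). Assembling:

S = [[7.2, -1.6, 3],
 [-1.6, 2.4, 1],
 [3, 1, 5.0667]]


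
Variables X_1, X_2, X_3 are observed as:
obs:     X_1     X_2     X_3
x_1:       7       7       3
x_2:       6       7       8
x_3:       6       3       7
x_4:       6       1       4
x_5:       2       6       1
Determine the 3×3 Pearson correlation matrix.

Step 1 — column means:
  mean(X_1) = (7 + 6 + 6 + 6 + 2) / 5 = 27/5 = 5.4
  mean(X_2) = (7 + 7 + 3 + 1 + 6) / 5 = 24/5 = 4.8
  mean(X_3) = (3 + 8 + 7 + 4 + 1) / 5 = 23/5 = 4.6

Step 2 — sample variances and covariances s[i,j] = (1/(n-1)) · Σ_k (x_{k,i} - mean_i) · (x_{k,j} - mean_j), with n-1 = 4:
  s[X_1,X_1] = ((1.6)·(1.6) + (0.6)·(0.6) + (0.6)·(0.6) + (0.6)·(0.6) + (-3.4)·(-3.4)) / 4 = 15.2/4 = 3.8
  s[X_1,X_2] = ((1.6)·(2.2) + (0.6)·(2.2) + (0.6)·(-1.8) + (0.6)·(-3.8) + (-3.4)·(1.2)) / 4 = -2.6/4 = -0.65
  s[X_1,X_3] = ((1.6)·(-1.6) + (0.6)·(3.4) + (0.6)·(2.4) + (0.6)·(-0.6) + (-3.4)·(-3.6)) / 4 = 12.8/4 = 3.2
  s[X_2,X_2] = ((2.2)·(2.2) + (2.2)·(2.2) + (-1.8)·(-1.8) + (-3.8)·(-3.8) + (1.2)·(1.2)) / 4 = 28.8/4 = 7.2
  s[X_2,X_3] = ((2.2)·(-1.6) + (2.2)·(3.4) + (-1.8)·(2.4) + (-3.8)·(-0.6) + (1.2)·(-3.6)) / 4 = -2.4/4 = -0.6
  s[X_3,X_3] = ((-1.6)·(-1.6) + (3.4)·(3.4) + (2.4)·(2.4) + (-0.6)·(-0.6) + (-3.6)·(-3.6)) / 4 = 33.2/4 = 8.3
  Sample standard deviations s_i = √(s[i,i]):
  s(X_1) = √(3.8) = 1.9494
  s(X_2) = √(7.2) = 2.6833
  s(X_3) = √(8.3) = 2.881

Step 3 — r_{ij} = s_{ij} / (s_i · s_j):
  r[X_1,X_1] = 1 (diagonal).
  r[X_1,X_2] = -0.65 / (1.9494 · 2.6833) = -0.65 / 5.2307 = -0.1243
  r[X_1,X_3] = 3.2 / (1.9494 · 2.881) = 3.2 / 5.616 = 0.5698
  r[X_2,X_2] = 1 (diagonal).
  r[X_2,X_3] = -0.6 / (2.6833 · 2.881) = -0.6 / 7.7305 = -0.0776
  r[X_3,X_3] = 1 (diagonal).

R is symmetric with unit diagonal. Assembling:

R = [[1, -0.1243, 0.5698],
 [-0.1243, 1, -0.0776],
 [0.5698, -0.0776, 1]]


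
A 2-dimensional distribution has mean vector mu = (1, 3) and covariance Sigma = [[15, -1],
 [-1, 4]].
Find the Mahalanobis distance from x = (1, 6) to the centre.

Step 1 — centre the observation: (x - mu) = (0, 3).

Step 2 — invert Sigma. det(Sigma) = 15·4 - (-1)² = 59.
  Sigma^{-1} = (1/det) · [[d, -b], [-b, a]] = [[0.0678, 0.0169],
 [0.0169, 0.2542]].

Step 3 — form the quadratic (x - mu)^T · Sigma^{-1} · (x - mu):
  Sigma^{-1} · (x - mu) = (0.0508, 0.7627).
  (x - mu)^T · [Sigma^{-1} · (x - mu)] = (0)·(0.0508) + (3)·(0.7627) = 2.2881.

Step 4 — take square root: d = √(2.2881) ≈ 1.5127.

d(x, mu) = √(2.2881) ≈ 1.5127


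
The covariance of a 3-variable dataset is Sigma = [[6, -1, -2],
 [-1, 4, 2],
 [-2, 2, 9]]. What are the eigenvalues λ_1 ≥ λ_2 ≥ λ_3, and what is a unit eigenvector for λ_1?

Step 1 — characteristic polynomial p(λ) = det(λI - Sigma) = λ³ - tr·λ² + c_1·λ - det, where tr = trace, c_1 = sum of the principal 2×2 minors, det = det(Sigma):
  tr = 6 + 4 + 9 = 19,
  c_1 = (6·4 - (-1)²) + (6·9 - (-2)²) + (4·9 - (2)²) = 23 + 50 + 32 = 105,
  det = 6·(4·9 - (2)²) - (-1)·((-1)·9 - (2)·(-2)) + (-2)·((-1)·(2) - 4·(-2)) = 6·(32) - (-1)·(-5) + (-2)·(6) = 175.
  So p(λ) = λ³ - 19λ² + 105λ - 175.
Step 2 — look for an integer root (rational root theorem: any rational root is an integer divisor of 175). Testing λ = 5:
  p(5) = 125 - 475 + 525 - 175 = 0  ✓
  Dividing out (λ - 5): p(λ) = (λ - 5)(λ² - 14λ + 35).
Step 3 — remaining eigenvalues from the quadratic λ² - 14λ + 35 = 0:
  Δ = 14² - 4·35 = 196 - 140 = 56,  λ = (14 ± √56)/2 = (14 ± 7.4833)/2 ≈ 10.7417 or 3.2583.
  Sorted: λ_1 = 10.7417,  λ_2 = 5,  λ_3 = 3.2583  (check: sum = 19 = tr ✓).

Step 4 — unit eigenvector for λ_1 ≈ 10.7417: v spans the null space of (Sigma - λ_1 I), whose rows are
  r_1 = (-4.7417, -1, -2),  r_2 = (-1, -6.7417, 2),  r_3 = (-2, 2, -1.7417).
  v is orthogonal to every row, so take v ∝ r_1 × r_2 = ((-1)·(2) - (-2)·(-6.7417), (-2)·(-1) - (-4.7417)·(2), (-4.7417)·(-6.7417) - (-1)·(-1)) ≈ (-15.4833, 11.4833, 30.9666).
  Rescale (multiply by -1 so the first nonzero entry is positive): u = (15.4833, -11.4833, -30.9666).
  ||u|| = √((15.4833)² + (-11.4833)² + (-30.9666)²) = √(1330.5317) ≈ 36.4765,  v_1 = u/||u|| ≈ (0.4245, -0.3148, -0.8489) (||v_1|| = 1).

λ_1 = 10.7417,  λ_2 = 5,  λ_3 = 3.2583;  v_1 ≈ (0.4245, -0.3148, -0.8489)


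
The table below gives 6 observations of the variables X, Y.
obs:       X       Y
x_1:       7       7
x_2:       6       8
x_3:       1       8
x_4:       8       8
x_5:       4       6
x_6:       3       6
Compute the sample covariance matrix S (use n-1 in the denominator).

Step 1 — column means:
  mean(X) = (7 + 6 + 1 + 8 + 4 + 3) / 6 = 29/6 = 4.8333
  mean(Y) = (7 + 8 + 8 + 8 + 6 + 6) / 6 = 43/6 = 7.1667

Step 2 — sample covariance S[i,j] = (1/(n-1)) · Σ_k (x_{k,i} - mean_i) · (x_{k,j} - mean_j), with n-1 = 5.
  S[X,X] = ((2.1667)·(2.1667) + (1.1667)·(1.1667) + (-3.8333)·(-3.8333) + (3.1667)·(3.1667) + (-0.8333)·(-0.8333) + (-1.8333)·(-1.8333)) / 5 = 34.8333/5 = 6.9667
  S[X,Y] = ((2.1667)·(-0.1667) + (1.1667)·(0.8333) + (-3.8333)·(0.8333) + (3.1667)·(0.8333) + (-0.8333)·(-1.1667) + (-1.8333)·(-1.1667)) / 5 = 3.1667/5 = 0.6333
  S[Y,Y] = ((-0.1667)·(-0.1667) + (0.8333)·(0.8333) + (0.8333)·(0.8333) + (0.8333)·(0.8333) + (-1.1667)·(-1.1667) + (-1.1667)·(-1.1667)) / 5 = 4.8333/5 = 0.9667

S is symmetric (S[j,i] = S[i,j]). Assembling:

S = [[6.9667, 0.6333],
 [0.6333, 0.9667]]


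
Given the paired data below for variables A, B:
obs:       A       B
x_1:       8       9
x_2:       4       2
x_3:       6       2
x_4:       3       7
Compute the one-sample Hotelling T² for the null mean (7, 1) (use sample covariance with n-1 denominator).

Step 1 — sample mean vector:
  mean(A) = (8 + 4 + 6 + 3) / 4 = 21/4 = 5.25
  mean(B) = (9 + 2 + 2 + 7) / 4 = 20/4 = 5
  x̄ = (5.25, 5),  deviation x̄ - mu_0 = (5.25, 5) - (7, 1) = (-1.75, 4).

Step 2 — sample covariance matrix, S[i,j] = (1/(n-1)) · Σ_k (x_{k,i} - mean_i) · (x_{k,j} - mean_j), divisor n-1 = 3:
  S[A,A] = ((2.75)·(2.75) + (-1.25)·(-1.25) + (0.75)·(0.75) + (-2.25)·(-2.25)) / 3 = 14.75/3 = 4.9167
  S[A,B] = ((2.75)·(4) + (-1.25)·(-3) + (0.75)·(-3) + (-2.25)·(2)) / 3 = 8/3 = 2.6667
  S[B,B] = ((4)·(4) + (-3)·(-3) + (-3)·(-3) + (2)·(2)) / 3 = 38/3 = 12.6667
  S = [[4.9167, 2.6667],
 [2.6667, 12.6667]].

Step 3 — invert S. det(S) = 4.9167·12.6667 - (2.6667)² = 55.1667.
  S^{-1} = (1/det) · [[d, -b], [-b, a]] = [[0.2296, -0.0483],
 [-0.0483, 0.0891]].

Step 4 — quadratic form (x̄ - mu_0)^T · S^{-1} · (x̄ - mu_0):
  S^{-1} · (x̄ - mu_0) = (-0.5952, 0.4411),
  (x̄ - mu_0)^T · [...] = (-1.75)·(-0.5952) + (4)·(0.4411) = 2.8059.

Step 5 — scale by n: T² = 4 · 2.8059 = 11.2236.

T² ≈ 11.2236


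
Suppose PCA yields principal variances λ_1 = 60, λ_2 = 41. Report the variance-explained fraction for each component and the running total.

Step 1 — total variance = trace(Sigma) = Σ λ_i = 60 + 41 = 101.

Step 2 — fraction explained by component i = λ_i / Σ λ:
  PC1: 60/101 = 0.5941
  PC2: 41/101 = 0.4059

Step 3 — cumulative fraction after k components = (λ_1 + ... + λ_k) / Σ λ:
  k = 1: 60/101 = 0.5941
  k = 2: (60 + 41)/101 = 101/101 = 1

Summary (fraction, with percent):

explained: PC1 0.5941 (59.41%), PC2 0.4059 (40.59%);  cumulative: 0.5941, 1


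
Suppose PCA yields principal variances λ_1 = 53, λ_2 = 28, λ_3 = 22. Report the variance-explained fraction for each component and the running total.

Step 1 — total variance = trace(Sigma) = Σ λ_i = 53 + 28 + 22 = 103.

Step 2 — fraction explained by component i = λ_i / Σ λ:
  PC1: 53/103 = 0.5146
  PC2: 28/103 = 0.2718
  PC3: 22/103 = 0.2136

Step 3 — cumulative fraction after k components = (λ_1 + ... + λ_k) / Σ λ:
  k = 1: 53/103 = 0.5146
  k = 2: (53 + 28)/103 = 81/103 = 0.7864
  k = 3: (53 + 28 + 22)/103 = 103/103 = 1

Summary (fraction, with percent):

explained: PC1 0.5146 (51.46%), PC2 0.2718 (27.18%), PC3 0.2136 (21.36%);  cumulative: 0.5146, 0.7864, 1


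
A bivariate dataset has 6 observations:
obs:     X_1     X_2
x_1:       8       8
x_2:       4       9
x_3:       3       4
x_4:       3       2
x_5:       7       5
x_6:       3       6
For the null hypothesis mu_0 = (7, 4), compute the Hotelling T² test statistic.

Step 1 — sample mean vector:
  mean(X_1) = (8 + 4 + 3 + 3 + 7 + 3) / 6 = 28/6 = 4.6667
  mean(X_2) = (8 + 9 + 4 + 2 + 5 + 6) / 6 = 34/6 = 5.6667
  x̄ = (4.6667, 5.6667),  deviation x̄ - mu_0 = (4.6667, 5.6667) - (7, 4) = (-2.3333, 1.6667).

Step 2 — sample covariance matrix, S[i,j] = (1/(n-1)) · Σ_k (x_{k,i} - mean_i) · (x_{k,j} - mean_j), divisor n-1 = 5:
  S[X_1,X_1] = ((3.3333)·(3.3333) + (-0.6667)·(-0.6667) + (-1.6667)·(-1.6667) + (-1.6667)·(-1.6667) + (2.3333)·(2.3333) + (-1.6667)·(-1.6667)) / 5 = 25.3333/5 = 5.0667
  S[X_1,X_2] = ((3.3333)·(2.3333) + (-0.6667)·(3.3333) + (-1.6667)·(-1.6667) + (-1.6667)·(-3.6667) + (2.3333)·(-0.6667) + (-1.6667)·(0.3333)) / 5 = 12.3333/5 = 2.4667
  S[X_2,X_2] = ((2.3333)·(2.3333) + (3.3333)·(3.3333) + (-1.6667)·(-1.6667) + (-3.6667)·(-3.6667) + (-0.6667)·(-0.6667) + (0.3333)·(0.3333)) / 5 = 33.3333/5 = 6.6667
  S = [[5.0667, 2.4667],
 [2.4667, 6.6667]].

Step 3 — invert S. det(S) = 5.0667·6.6667 - (2.4667)² = 27.6933.
  S^{-1} = (1/det) · [[d, -b], [-b, a]] = [[0.2407, -0.0891],
 [-0.0891, 0.183]].

Step 4 — quadratic form (x̄ - mu_0)^T · S^{-1} · (x̄ - mu_0):
  S^{-1} · (x̄ - mu_0) = (-0.7102, 0.5128),
  (x̄ - mu_0)^T · [...] = (-2.3333)·(-0.7102) + (1.6667)·(0.5128) = 2.5116.

Step 5 — scale by n: T² = 6 · 2.5116 = 15.0698.

T² ≈ 15.0698


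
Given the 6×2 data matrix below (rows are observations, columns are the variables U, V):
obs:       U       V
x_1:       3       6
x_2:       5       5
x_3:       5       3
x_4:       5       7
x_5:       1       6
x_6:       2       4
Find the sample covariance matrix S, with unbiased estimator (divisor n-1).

Step 1 — column means:
  mean(U) = (3 + 5 + 5 + 5 + 1 + 2) / 6 = 21/6 = 3.5
  mean(V) = (6 + 5 + 3 + 7 + 6 + 4) / 6 = 31/6 = 5.1667

Step 2 — sample covariance S[i,j] = (1/(n-1)) · Σ_k (x_{k,i} - mean_i) · (x_{k,j} - mean_j), with n-1 = 5.
  S[U,U] = ((-0.5)·(-0.5) + (1.5)·(1.5) + (1.5)·(1.5) + (1.5)·(1.5) + (-2.5)·(-2.5) + (-1.5)·(-1.5)) / 5 = 15.5/5 = 3.1
  S[U,V] = ((-0.5)·(0.8333) + (1.5)·(-0.1667) + (1.5)·(-2.1667) + (1.5)·(1.8333) + (-2.5)·(0.8333) + (-1.5)·(-1.1667)) / 5 = -1.5/5 = -0.3
  S[V,V] = ((0.8333)·(0.8333) + (-0.1667)·(-0.1667) + (-2.1667)·(-2.1667) + (1.8333)·(1.8333) + (0.8333)·(0.8333) + (-1.1667)·(-1.1667)) / 5 = 10.8333/5 = 2.1667

S is symmetric (S[j,i] = S[i,j]). Assembling:

S = [[3.1, -0.3],
 [-0.3, 2.1667]]


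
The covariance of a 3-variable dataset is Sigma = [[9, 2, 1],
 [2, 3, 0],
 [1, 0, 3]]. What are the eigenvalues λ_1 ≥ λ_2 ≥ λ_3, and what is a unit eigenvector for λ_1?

Step 1 — characteristic polynomial p(λ) = det(λI - Sigma) = λ³ - tr·λ² + c_1·λ - det, where tr = trace, c_1 = sum of the principal 2×2 minors, det = det(Sigma):
  tr = 9 + 3 + 3 = 15,
  c_1 = (9·3 - (2)²) + (9·3 - (1)²) + (3·3 - (0)²) = 23 + 26 + 9 = 58,
  det = 9·(3·3 - (0)²) - (2)·((2)·3 - (0)·(1)) + (1)·((2)·(0) - 3·(1)) = 9·(9) - (2)·(6) + (1)·(-3) = 66.
  So p(λ) = λ³ - 15λ² + 58λ - 66.
Step 2 — look for an integer root (rational root theorem: any rational root is an integer divisor of 66). Testing λ = 3:
  p(3) = 27 - 135 + 174 - 66 = 0  ✓
  Dividing out (λ - 3): p(λ) = (λ - 3)(λ² - 12λ + 22).
Step 3 — remaining eigenvalues from the quadratic λ² - 12λ + 22 = 0:
  Δ = 12² - 4·22 = 144 - 88 = 56,  λ = (12 ± √56)/2 = (12 ± 7.4833)/2 ≈ 9.7417 or 2.2583.
  Sorted: λ_1 = 9.7417,  λ_2 = 3,  λ_3 = 2.2583  (check: sum = 15 = tr ✓).

Step 4 — unit eigenvector for λ_1 ≈ 9.7417: v spans the null space of (Sigma - λ_1 I), whose rows are
  r_1 = (-0.7417, 2, 1),  r_2 = (2, -6.7417, 0),  r_3 = (1, 0, -6.7417).
  v is orthogonal to every row, so take v ∝ r_1 × r_2 = ((2)·(0) - (1)·(-6.7417), (1)·(2) - (-0.7417)·(0), (-0.7417)·(-6.7417) - (2)·(2)) ≈ (6.7417, 2, 1).
  Let u = (6.7417, 2, 1).
  ||u|| = √((6.7417)² + (2)² + (1)²) = √(50.4499) ≈ 7.1028,  v_1 = u/||u|| ≈ (0.9492, 0.2816, 0.1408) (||v_1|| = 1).

λ_1 = 9.7417,  λ_2 = 3,  λ_3 = 2.2583;  v_1 ≈ (0.9492, 0.2816, 0.1408)


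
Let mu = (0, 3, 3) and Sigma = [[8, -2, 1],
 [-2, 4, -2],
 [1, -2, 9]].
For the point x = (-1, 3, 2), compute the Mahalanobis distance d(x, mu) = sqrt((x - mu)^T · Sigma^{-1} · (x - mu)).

Step 1 — centre the observation: (x - mu) = (-1, 0, -1).

Step 2 — invert Sigma (cofactor / det for 3×3, or solve directly):
  Sigma^{-1} = [[0.1429, 0.0714, 0],
 [0.0714, 0.317, 0.0625],
 [0, 0.0625, 0.125]].

Step 3 — form the quadratic (x - mu)^T · Sigma^{-1} · (x - mu):
  Sigma^{-1} · (x - mu) = (-0.1429, -0.1339, -0.125).
  (x - mu)^T · [Sigma^{-1} · (x - mu)] = (-1)·(-0.1429) + (0)·(-0.1339) + (-1)·(-0.125) = 0.2679.

Step 4 — take square root: d = √(0.2679) ≈ 0.5175.

d(x, mu) = √(0.2679) ≈ 0.5175


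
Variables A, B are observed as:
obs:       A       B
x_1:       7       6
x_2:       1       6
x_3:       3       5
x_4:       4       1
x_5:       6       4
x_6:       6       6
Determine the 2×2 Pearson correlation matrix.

Step 1 — column means:
  mean(A) = (7 + 1 + 3 + 4 + 6 + 6) / 6 = 27/6 = 4.5
  mean(B) = (6 + 6 + 5 + 1 + 4 + 6) / 6 = 28/6 = 4.6667

Step 2 — sample variances and covariances s[i,j] = (1/(n-1)) · Σ_k (x_{k,i} - mean_i) · (x_{k,j} - mean_j), with n-1 = 5:
  s[A,A] = ((2.5)·(2.5) + (-3.5)·(-3.5) + (-1.5)·(-1.5) + (-0.5)·(-0.5) + (1.5)·(1.5) + (1.5)·(1.5)) / 5 = 25.5/5 = 5.1
  s[A,B] = ((2.5)·(1.3333) + (-3.5)·(1.3333) + (-1.5)·(0.3333) + (-0.5)·(-3.6667) + (1.5)·(-0.6667) + (1.5)·(1.3333)) / 5 = 1/5 = 0.2
  s[B,B] = ((1.3333)·(1.3333) + (1.3333)·(1.3333) + (0.3333)·(0.3333) + (-3.6667)·(-3.6667) + (-0.6667)·(-0.6667) + (1.3333)·(1.3333)) / 5 = 19.3333/5 = 3.8667
  Sample standard deviations s_i = √(s[i,i]):
  s(A) = √(5.1) = 2.2583
  s(B) = √(3.8667) = 1.9664

Step 3 — r_{ij} = s_{ij} / (s_i · s_j):
  r[A,A] = 1 (diagonal).
  r[A,B] = 0.2 / (2.2583 · 1.9664) = 0.2 / 4.4407 = 0.045
  r[B,B] = 1 (diagonal).

R is symmetric with unit diagonal. Assembling:

R = [[1, 0.045],
 [0.045, 1]]
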